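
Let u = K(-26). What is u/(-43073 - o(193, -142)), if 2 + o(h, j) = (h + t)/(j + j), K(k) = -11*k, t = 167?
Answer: -1562/235227 ≈ -0.0066404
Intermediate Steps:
o(h, j) = -2 + (167 + h)/(2*j) (o(h, j) = -2 + (h + 167)/(j + j) = -2 + (167 + h)/((2*j)) = -2 + (167 + h)*(1/(2*j)) = -2 + (167 + h)/(2*j))
u = 286 (u = -11*(-26) = 286)
u/(-43073 - o(193, -142)) = 286/(-43073 - (167 + 193 - 4*(-142))/(2*(-142))) = 286/(-43073 - (-1)*(167 + 193 + 568)/(2*142)) = 286/(-43073 - (-1)*928/(2*142)) = 286/(-43073 - 1*(-232/71)) = 286/(-43073 + 232/71) = 286/(-3057951/71) = 286*(-71/3057951) = -1562/235227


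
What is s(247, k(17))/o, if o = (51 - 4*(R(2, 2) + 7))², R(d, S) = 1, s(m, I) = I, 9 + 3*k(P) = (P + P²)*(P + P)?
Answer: 3465/361 ≈ 9.5983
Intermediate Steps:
k(P) = -3 + 2*P*(P + P²)/3 (k(P) = -3 + ((P + P²)*(P + P))/3 = -3 + ((P + P²)*(2*P))/3 = -3 + (2*P*(P + P²))/3 = -3 + 2*P*(P + P²)/3)
o = 361 (o = (51 - 4*(1 + 7))² = (51 - 4*8)² = (51 - 32)² = 19² = 361)
s(247, k(17))/o = (-3 + (⅔)*17² + (⅔)*17³)/361 = (-3 + (⅔)*289 + (⅔)*4913)*(1/361) = (-3 + 578/3 + 9826/3)*(1/361) = 3465*(1/361) = 3465/361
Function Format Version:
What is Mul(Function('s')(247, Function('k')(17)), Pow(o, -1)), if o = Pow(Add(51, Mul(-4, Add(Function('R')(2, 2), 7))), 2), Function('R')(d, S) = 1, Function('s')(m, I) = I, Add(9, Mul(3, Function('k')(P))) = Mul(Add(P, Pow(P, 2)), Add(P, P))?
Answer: Rational(3465, 361) ≈ 9.5983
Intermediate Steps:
Function('k')(P) = Add(-3, Mul(Rational(2, 3), P, Add(P, Pow(P, 2)))) (Function('k')(P) = Add(-3, Mul(Rational(1, 3), Mul(Add(P, Pow(P, 2)), Add(P, P)))) = Add(-3, Mul(Rational(1, 3), Mul(Add(P, Pow(P, 2)), Mul(2, P)))) = Add(-3, Mul(Rational(1, 3), Mul(2, P, Add(P, Pow(P, 2))))) = Add(-3, Mul(Rational(2, 3), P, Add(P, Pow(P, 2)))))
o = 361 (o = Pow(Add(51, Mul(-4, Add(1, 7))), 2) = Pow(Add(51, Mul(-4, 8)), 2) = Pow(Add(51, -32), 2) = Pow(19, 2) = 361)
Mul(Function('s')(247, Function('k')(17)), Pow(o, -1)) = Mul(Add(-3, Mul(Rational(2, 3), Pow(17, 2)), Mul(Rational(2, 3), Pow(17, 3))), Pow(361, -1)) = Mul(Add(-3, Mul(Rational(2, 3), 289), Mul(Rational(2, 3), 4913)), Rational(1, 361)) = Mul(Add(-3, Rational(578, 3), Rational(9826, 3)), Rational(1, 361)) = Mul(3465, Rational(1, 361)) = Rational(3465, 361)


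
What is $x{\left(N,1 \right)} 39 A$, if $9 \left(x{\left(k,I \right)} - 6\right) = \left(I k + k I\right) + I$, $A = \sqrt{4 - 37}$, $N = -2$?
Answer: $221 i \sqrt{33} \approx 1269.5 i$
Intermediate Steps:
$A = i \sqrt{33}$ ($A = \sqrt{-33} = i \sqrt{33} \approx 5.7446 i$)
$x{\left(k,I \right)} = 6 + \frac{I}{9} + \frac{2 I k}{9}$ ($x{\left(k,I \right)} = 6 + \frac{\left(I k + k I\right) + I}{9} = 6 + \frac{\left(I k + I k\right) + I}{9} = 6 + \frac{2 I k + I}{9} = 6 + \frac{I + 2 I k}{9} = 6 + \left(\frac{I}{9} + \frac{2 I k}{9}\right) = 6 + \frac{I}{9} + \frac{2 I k}{9}$)
$x{\left(N,1 \right)} 39 A = \left(6 + \frac{1}{9} \cdot 1 + \frac{2}{9} \cdot 1 \left(-2\right)\right) 39 i \sqrt{33} = \left(6 + \frac{1}{9} - \frac{4}{9}\right) 39 i \sqrt{33} = \frac{17}{3} \cdot 39 i \sqrt{33} = 221 i \sqrt{33}$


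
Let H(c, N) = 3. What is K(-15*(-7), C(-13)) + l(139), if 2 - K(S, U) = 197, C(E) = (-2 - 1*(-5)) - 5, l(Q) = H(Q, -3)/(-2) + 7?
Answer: -379/2 ≈ -189.50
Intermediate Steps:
l(Q) = 11/2 (l(Q) = 3/(-2) + 7 = 3*(-½) + 7 = -3/2 + 7 = 11/2)
C(E) = -2 (C(E) = (-2 + 5) - 5 = 3 - 5 = -2)
K(S, U) = -195 (K(S, U) = 2 - 1*197 = 2 - 197 = -195)
K(-15*(-7), C(-13)) + l(139) = -195 + 11/2 = -379/2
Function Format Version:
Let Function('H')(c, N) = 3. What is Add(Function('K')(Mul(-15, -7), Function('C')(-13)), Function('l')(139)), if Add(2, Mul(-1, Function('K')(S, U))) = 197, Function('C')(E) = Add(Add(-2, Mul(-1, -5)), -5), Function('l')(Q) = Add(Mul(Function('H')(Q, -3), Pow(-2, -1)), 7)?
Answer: Rational(-379, 2) ≈ -189.50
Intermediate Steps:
Function('l')(Q) = Rational(11, 2) (Function('l')(Q) = Add(Mul(3, Pow(-2, -1)), 7) = Add(Mul(3, Rational(-1, 2)), 7) = Add(Rational(-3, 2), 7) = Rational(11, 2))
Function('C')(E) = -2 (Function('C')(E) = Add(Add(-2, 5), -5) = Add(3, -5) = -2)
Function('K')(S, U) = -195 (Function('K')(S, U) = Add(2, Mul(-1, 197)) = Add(2, -197) = -195)
Add(Function('K')(Mul(-15, -7), Function('C')(-13)), Function('l')(139)) = Add(-195, Rational(11, 2)) = Rational(-379, 2)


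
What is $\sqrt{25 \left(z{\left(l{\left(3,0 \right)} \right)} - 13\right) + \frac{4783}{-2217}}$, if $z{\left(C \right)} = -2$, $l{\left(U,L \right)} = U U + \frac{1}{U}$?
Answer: $\frac{i \sqrt{1853762286}}{2217} \approx 19.421 i$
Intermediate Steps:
$l{\left(U,L \right)} = \frac{1}{U} + U^{2}$ ($l{\left(U,L \right)} = U^{2} + \frac{1}{U} = \frac{1}{U} + U^{2}$)
$\sqrt{25 \left(z{\left(l{\left(3,0 \right)} \right)} - 13\right) + \frac{4783}{-2217}} = \sqrt{25 \left(-2 - 13\right) + \frac{4783}{-2217}} = \sqrt{25 \left(-15\right) + 4783 \left(- \frac{1}{2217}\right)} = \sqrt{-375 - \frac{4783}{2217}} = \sqrt{- \frac{836158}{2217}} = \frac{i \sqrt{1853762286}}{2217}$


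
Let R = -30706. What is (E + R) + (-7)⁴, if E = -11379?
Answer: -39684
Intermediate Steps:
(E + R) + (-7)⁴ = (-11379 - 30706) + (-7)⁴ = -42085 + 2401 = -39684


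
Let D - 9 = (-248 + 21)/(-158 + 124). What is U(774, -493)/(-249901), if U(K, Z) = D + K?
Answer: -26849/8496634 ≈ -0.0031600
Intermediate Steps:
D = 533/34 (D = 9 + (-248 + 21)/(-158 + 124) = 9 - 227/(-34) = 9 - 227*(-1/34) = 9 + 227/34 = 533/34 ≈ 15.676)
U(K, Z) = 533/34 + K
U(774, -493)/(-249901) = (533/34 + 774)/(-249901) = (26849/34)*(-1/249901) = -26849/8496634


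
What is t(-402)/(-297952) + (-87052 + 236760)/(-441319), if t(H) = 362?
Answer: -22382777747/65745939344 ≈ -0.34044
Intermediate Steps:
t(-402)/(-297952) + (-87052 + 236760)/(-441319) = 362/(-297952) + (-87052 + 236760)/(-441319) = 362*(-1/297952) + 149708*(-1/441319) = -181/148976 - 149708/441319 = -22382777747/65745939344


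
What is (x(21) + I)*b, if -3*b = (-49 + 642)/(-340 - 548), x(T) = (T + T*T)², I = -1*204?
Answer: 5268805/111 ≈ 47467.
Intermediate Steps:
I = -204
x(T) = (T + T²)²
b = 593/2664 (b = -(-49 + 642)/(3*(-340 - 548)) = -593/(3*(-888)) = -593*(-1)/(3*888) = -⅓*(-593/888) = 593/2664 ≈ 0.22260)
(x(21) + I)*b = (21²*(1 + 21)² - 204)*(593/2664) = (441*22² - 204)*(593/2664) = (441*484 - 204)*(593/2664) = (213444 - 204)*(593/2664) = 213240*(593/2664) = 5268805/111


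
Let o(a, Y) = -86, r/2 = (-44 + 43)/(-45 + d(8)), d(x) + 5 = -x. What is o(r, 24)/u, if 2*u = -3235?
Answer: 172/3235 ≈ 0.053168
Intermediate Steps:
u = -3235/2 (u = (½)*(-3235) = -3235/2 ≈ -1617.5)
d(x) = -5 - x
r = 1/29 (r = 2*((-44 + 43)/(-45 + (-5 - 1*8))) = 2*(-1/(-45 + (-5 - 8))) = 2*(-1/(-45 - 13)) = 2*(-1/(-58)) = 2*(-1*(-1/58)) = 2*(1/58) = 1/29 ≈ 0.034483)
o(r, 24)/u = -86/(-3235/2) = -86*(-2/3235) = 172/3235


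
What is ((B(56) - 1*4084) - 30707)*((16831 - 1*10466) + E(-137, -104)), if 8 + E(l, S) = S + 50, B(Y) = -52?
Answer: -219615429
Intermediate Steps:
E(l, S) = 42 + S (E(l, S) = -8 + (S + 50) = -8 + (50 + S) = 42 + S)
((B(56) - 1*4084) - 30707)*((16831 - 1*10466) + E(-137, -104)) = ((-52 - 1*4084) - 30707)*((16831 - 1*10466) + (42 - 104)) = ((-52 - 4084) - 30707)*((16831 - 10466) - 62) = (-4136 - 30707)*(6365 - 62) = -34843*6303 = -219615429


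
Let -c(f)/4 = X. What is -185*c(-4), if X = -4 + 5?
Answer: 740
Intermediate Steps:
X = 1
c(f) = -4 (c(f) = -4*1 = -4)
-185*c(-4) = -185*(-4) = 740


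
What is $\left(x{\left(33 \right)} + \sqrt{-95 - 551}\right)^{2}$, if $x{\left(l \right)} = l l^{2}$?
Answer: $\left(35937 + i \sqrt{646}\right)^{2} \approx 1.2915 \cdot 10^{9} + 1.83 \cdot 10^{6} i$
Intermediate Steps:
$x{\left(l \right)} = l^{3}$
$\left(x{\left(33 \right)} + \sqrt{-95 - 551}\right)^{2} = \left(33^{3} + \sqrt{-95 - 551}\right)^{2} = \left(35937 + \sqrt{-646}\right)^{2} = \left(35937 + i \sqrt{646}\right)^{2}$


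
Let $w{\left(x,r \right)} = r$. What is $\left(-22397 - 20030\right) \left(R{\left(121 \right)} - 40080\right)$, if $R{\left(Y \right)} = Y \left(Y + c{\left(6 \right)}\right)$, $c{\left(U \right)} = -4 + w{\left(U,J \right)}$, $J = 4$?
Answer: $1079300453$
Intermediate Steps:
$c{\left(U \right)} = 0$ ($c{\left(U \right)} = -4 + 4 = 0$)
$R{\left(Y \right)} = Y^{2}$ ($R{\left(Y \right)} = Y \left(Y + 0\right) = Y Y = Y^{2}$)
$\left(-22397 - 20030\right) \left(R{\left(121 \right)} - 40080\right) = \left(-22397 - 20030\right) \left(121^{2} - 40080\right) = - 42427 \left(14641 - 40080\right) = \left(-42427\right) \left(-25439\right) = 1079300453$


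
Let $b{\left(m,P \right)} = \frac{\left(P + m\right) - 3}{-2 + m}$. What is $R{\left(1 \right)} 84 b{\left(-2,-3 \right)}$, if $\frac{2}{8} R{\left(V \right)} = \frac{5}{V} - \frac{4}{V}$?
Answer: $672$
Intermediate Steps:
$R{\left(V \right)} = \frac{4}{V}$ ($R{\left(V \right)} = 4 \left(\frac{5}{V} - \frac{4}{V}\right) = \frac{4}{V}$)
$b{\left(m,P \right)} = \frac{-3 + P + m}{-2 + m}$
$R{\left(1 \right)} 84 b{\left(-2,-3 \right)} = \frac{4}{1} \cdot 84 \frac{-3 - 3 - 2}{-2 - 2} = 4 \cdot 1 \cdot 84 \frac{1}{-4} \left(-8\right) = 4 \cdot 84 \left(\left(- \frac{1}{4}\right) \left(-8\right)\right) = 336 \cdot 2 = 672$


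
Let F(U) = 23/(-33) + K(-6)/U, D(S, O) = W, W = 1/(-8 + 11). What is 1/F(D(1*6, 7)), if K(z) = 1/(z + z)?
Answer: -132/125 ≈ -1.0560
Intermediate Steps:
W = ⅓ (W = 1/3 = ⅓ ≈ 0.33333)
K(z) = 1/(2*z)
D(S, O) = ⅓
F(U) = -23/33 - 1/(12*U) (F(U) = 23/(-33) + ((½)/(-6))/U = 23*(-1/33) + ((½)*(-⅙))/U = -23/33 - 1/(12*U))
1/F(D(1*6, 7)) = 1/((-11 - 92*⅓)/(132*(⅓))) = 1/((1/132)*3*(-11 - 92/3)) = 1/((1/132)*3*(-125/3)) = 1/(-125/132) = -132/125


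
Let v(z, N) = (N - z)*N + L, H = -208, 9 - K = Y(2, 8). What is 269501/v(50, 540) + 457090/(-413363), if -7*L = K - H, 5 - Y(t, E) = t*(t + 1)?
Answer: -66710259339/765540835466 ≈ -0.087141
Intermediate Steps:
Y(t, E) = 5 - t*(1 + t) (Y(t, E) = 5 - t*(t + 1) = 5 - t*(1 + t))
K = 10 (K = 9 - (5 - 1*2 - 1*2²) = 9 - (5 - 2 - 1*4) = 9 - (5 - 2 - 4) = 9 - 1*(-1) = 9 + 1 = 10)
L = -218/7 (L = -(10 - 1*(-208))/7 = -(10 + 208)/7 = -⅐*218 = -218/7 ≈ -31.143)
v(z, N) = -218/7 + N*(N - z) (v(z, N) = (N - z)*N - 218/7 = N*(N - z) - 218/7 = -218/7 + N*(N - z))
269501/v(50, 540) + 457090/(-413363) = 269501/(-218/7 + 540² - 1*540*50) + 457090/(-413363) = 269501/(-218/7 + 291600 - 27000) + 457090*(-1/413363) = 269501/(1851982/7) - 457090/413363 = 269501*(7/1851982) - 457090/413363 = 1886507/1851982 - 457090/413363 = -66710259339/765540835466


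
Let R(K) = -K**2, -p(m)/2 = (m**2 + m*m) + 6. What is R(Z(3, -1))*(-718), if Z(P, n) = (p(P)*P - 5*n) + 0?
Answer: 13872478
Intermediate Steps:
p(m) = -12 - 4*m**2 (p(m) = -2*((m**2 + m*m) + 6) = -2*((m**2 + m**2) + 6) = -2*(2*m**2 + 6) = -2*(6 + 2*m**2) = -12 - 4*m**2)
Z(P, n) = -5*n + P*(-12 - 4*P**2) (Z(P, n) = ((-12 - 4*P**2)*P - 5*n) + 0 = (P*(-12 - 4*P**2) - 5*n) + 0 = (-5*n + P*(-12 - 4*P**2)) + 0 = -5*n + P*(-12 - 4*P**2))
R(Z(3, -1))*(-718) = -(-5*(-1) - 4*3*(3 + 3**2))**2*(-718) = -(5 - 4*3*(3 + 9))**2*(-718) = -(5 - 4*3*12)**2*(-718) = -(5 - 144)**2*(-718) = -1*(-139)**2*(-718) = -1*19321*(-718) = -19321*(-718) = 13872478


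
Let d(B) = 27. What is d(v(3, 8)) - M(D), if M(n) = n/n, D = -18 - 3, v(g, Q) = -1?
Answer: 26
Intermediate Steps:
D = -21
M(n) = 1
d(v(3, 8)) - M(D) = 27 - 1*1 = 27 - 1 = 26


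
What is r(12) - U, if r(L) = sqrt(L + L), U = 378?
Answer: -378 + 2*sqrt(6) ≈ -373.10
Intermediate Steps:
r(L) = sqrt(2)*sqrt(L) (r(L) = sqrt(2*L) = sqrt(2)*sqrt(L))
r(12) - U = sqrt(2)*sqrt(12) - 1*378 = sqrt(2)*(2*sqrt(3)) - 378 = 2*sqrt(6) - 378 = -378 + 2*sqrt(6)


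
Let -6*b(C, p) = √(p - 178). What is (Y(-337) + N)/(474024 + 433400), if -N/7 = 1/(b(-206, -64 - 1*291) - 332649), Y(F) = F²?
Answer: 452412657574933109/3614807767183025056 - 3*I*√533/258200554798787504 ≈ 0.12516 - 2.6824e-16*I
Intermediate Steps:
b(C, p) = -√(-178 + p)/6 (b(C, p) = -√(p - 178)/6 = -√(-178 + p)/6)
N = -7/(-332649 - I*√533/6) (N = -7/(-√(-178 + (-64 - 1*291))/6 - 332649) = -7/(-√(-178 + (-64 - 291))/6 - 332649) = -7/(-√(-178 - 355)/6 - 332649) = -7/(-I*√533/6 - 332649) = -7/(-332649 - I*√533/6) ≈ 2.1043e-5 - 2.4341e-10*I)
(Y(-337) + N)/(474024 + 433400) = ((-337)² + (83827548/3983592859769 - 42*I*√533/3983592859769))/(474024 + 433400) = (113569 + (83827548/3983592859769 - 42*I*√533/3983592859769))/907424 = (452412657574933109/3983592859769 - 42*I*√533/3983592859769)*(1/907424) = 452412657574933109/3614807767183025056 - 3*I*√533/258200554798787504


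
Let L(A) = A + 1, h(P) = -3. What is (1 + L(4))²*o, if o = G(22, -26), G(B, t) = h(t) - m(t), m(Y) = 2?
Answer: -180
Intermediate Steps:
L(A) = 1 + A
G(B, t) = -5 (G(B, t) = -3 - 1*2 = -3 - 2 = -5)
o = -5
(1 + L(4))²*o = (1 + (1 + 4))²*(-5) = (1 + 5)²*(-5) = 6²*(-5) = 36*(-5) = -180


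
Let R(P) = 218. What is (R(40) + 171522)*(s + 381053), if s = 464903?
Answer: 145284483440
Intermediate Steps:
(R(40) + 171522)*(s + 381053) = (218 + 171522)*(464903 + 381053) = 171740*845956 = 145284483440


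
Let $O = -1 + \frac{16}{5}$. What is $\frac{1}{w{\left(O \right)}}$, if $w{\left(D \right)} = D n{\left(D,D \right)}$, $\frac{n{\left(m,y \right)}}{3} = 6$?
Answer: $\frac{5}{198} \approx 0.025253$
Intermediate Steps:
$n{\left(m,y \right)} = 18$ ($n{\left(m,y \right)} = 3 \cdot 6 = 18$)
$O = \frac{11}{5}$ ($O = -1 + 16 \cdot \frac{1}{5} = -1 + \frac{16}{5} = \frac{11}{5} \approx 2.2$)
$w{\left(D \right)} = 18 D$ ($w{\left(D \right)} = D 18 = 18 D$)
$\frac{1}{w{\left(O \right)}} = \frac{1}{18 \cdot \frac{11}{5}} = \frac{1}{\frac{198}{5}} = \frac{5}{198}$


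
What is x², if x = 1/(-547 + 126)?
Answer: 1/177241 ≈ 5.6420e-6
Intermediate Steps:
x = -1/421 (x = 1/(-421) = -1/421 ≈ -0.0023753)
x² = (-1/421)² = 1/177241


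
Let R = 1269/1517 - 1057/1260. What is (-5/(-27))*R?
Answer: -647/1474524 ≈ -0.00043879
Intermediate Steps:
R = -647/273060 (R = 1269*(1/1517) - 1057*1/1260 = 1269/1517 - 151/180 = -647/273060 ≈ -0.0023694)
(-5/(-27))*R = -5/(-27)*(-647/273060) = -5*(-1/27)*(-647/273060) = (5/27)*(-647/273060) = -647/1474524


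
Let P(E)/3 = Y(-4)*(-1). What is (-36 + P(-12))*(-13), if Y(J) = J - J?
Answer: 468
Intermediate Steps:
Y(J) = 0
P(E) = 0 (P(E) = 3*(0*(-1)) = 3*0 = 0)
(-36 + P(-12))*(-13) = (-36 + 0)*(-13) = -36*(-13) = 468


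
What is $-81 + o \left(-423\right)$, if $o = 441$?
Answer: $-186624$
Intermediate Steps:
$-81 + o \left(-423\right) = -81 + 441 \left(-423\right) = -81 - 186543 = -186624$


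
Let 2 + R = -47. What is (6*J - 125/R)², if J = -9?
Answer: 6355441/2401 ≈ 2647.0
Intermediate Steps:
R = -49 (R = -2 - 47 = -49)
(6*J - 125/R)² = (6*(-9) - 125/(-49))² = (-54 - 125*(-1/49))² = (-54 + 125/49)² = (-2521/49)² = 6355441/2401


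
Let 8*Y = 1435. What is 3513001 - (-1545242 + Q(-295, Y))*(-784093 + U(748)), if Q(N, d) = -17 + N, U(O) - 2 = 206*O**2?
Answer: 176925339446083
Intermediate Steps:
Y = 1435/8 (Y = (1/8)*1435 = 1435/8 ≈ 179.38)
U(O) = 2 + 206*O**2
3513001 - (-1545242 + Q(-295, Y))*(-784093 + U(748)) = 3513001 - (-1545242 + (-17 - 295))*(-784093 + (2 + 206*748**2)) = 3513001 - (-1545242 - 312)*(-784093 + (2 + 206*559504)) = 3513001 - (-1545554)*(-784093 + (2 + 115257824)) = 3513001 - (-1545554)*(-784093 + 115257826) = 3513001 - (-1545554)*114473733 = 3513001 - 1*(-176925335933082) = 3513001 + 176925335933082 = 176925339446083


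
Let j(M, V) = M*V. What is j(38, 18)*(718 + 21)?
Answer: 505476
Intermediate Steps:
j(38, 18)*(718 + 21) = (38*18)*(718 + 21) = 684*739 = 505476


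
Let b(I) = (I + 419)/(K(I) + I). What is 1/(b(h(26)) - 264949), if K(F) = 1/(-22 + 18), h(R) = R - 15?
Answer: -1/264909 ≈ -3.7749e-6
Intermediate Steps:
h(R) = -15 + R
K(F) = -¼ (K(F) = 1/(-4) = -¼)
b(I) = (419 + I)/(-¼ + I) (b(I) = (I + 419)/(-¼ + I) = (419 + I)/(-¼ + I))
1/(b(h(26)) - 264949) = 1/(4*(419 + (-15 + 26))/(-1 + 4*(-15 + 26)) - 264949) = 1/(4*(419 + 11)/(-1 + 4*11) - 264949) = 1/(4*430/(-1 + 44) - 264949) = 1/(4*430/43 - 264949) = 1/(4*(1/43)*430 - 264949) = 1/(40 - 264949) = 1/(-264909) = -1/264909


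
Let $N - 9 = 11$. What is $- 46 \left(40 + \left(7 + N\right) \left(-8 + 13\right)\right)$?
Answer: $-8050$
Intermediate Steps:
$N = 20$ ($N = 9 + 11 = 20$)
$- 46 \left(40 + \left(7 + N\right) \left(-8 + 13\right)\right) = - 46 \left(40 + \left(7 + 20\right) \left(-8 + 13\right)\right) = - 46 \left(40 + 27 \cdot 5\right) = - 46 \left(40 + 135\right) = \left(-46\right) 175 = -8050$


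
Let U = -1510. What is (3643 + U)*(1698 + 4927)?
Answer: 14131125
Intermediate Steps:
(3643 + U)*(1698 + 4927) = (3643 - 1510)*(1698 + 4927) = 2133*6625 = 14131125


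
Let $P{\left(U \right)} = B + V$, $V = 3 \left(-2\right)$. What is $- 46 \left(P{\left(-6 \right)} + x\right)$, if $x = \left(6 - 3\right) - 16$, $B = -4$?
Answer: $1058$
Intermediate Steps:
$V = -6$
$x = -13$ ($x = 3 - 16 = -13$)
$P{\left(U \right)} = -10$ ($P{\left(U \right)} = -4 - 6 = -10$)
$- 46 \left(P{\left(-6 \right)} + x\right) = - 46 \left(-10 - 13\right) = \left(-46\right) \left(-23\right) = 1058$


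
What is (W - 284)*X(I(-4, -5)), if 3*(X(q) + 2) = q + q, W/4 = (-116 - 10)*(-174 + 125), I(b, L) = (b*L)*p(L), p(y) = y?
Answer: -5028872/3 ≈ -1.6763e+6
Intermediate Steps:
I(b, L) = b*L**2 (I(b, L) = (b*L)*L = (L*b)*L = b*L**2)
W = 24696 (W = 4*((-116 - 10)*(-174 + 125)) = 4*(-126*(-49)) = 4*6174 = 24696)
X(q) = -2 + 2*q/3 (X(q) = -2 + (q + q)/3 = -2 + (2*q)/3 = -2 + 2*q/3)
(W - 284)*X(I(-4, -5)) = (24696 - 284)*(-2 + 2*(-4*(-5)**2)/3) = 24412*(-2 + 2*(-4*25)/3) = 24412*(-2 + (2/3)*(-100)) = 24412*(-2 - 200/3) = 24412*(-206/3) = -5028872/3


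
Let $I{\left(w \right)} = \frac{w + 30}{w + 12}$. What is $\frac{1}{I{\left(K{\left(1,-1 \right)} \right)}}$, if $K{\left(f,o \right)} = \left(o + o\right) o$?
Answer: $\frac{7}{16} \approx 0.4375$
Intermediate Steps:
$K{\left(f,o \right)} = 2 o^{2}$ ($K{\left(f,o \right)} = 2 o o = 2 o^{2}$)
$I{\left(w \right)} = \frac{30 + w}{12 + w}$
$\frac{1}{I{\left(K{\left(1,-1 \right)} \right)}} = \frac{1}{\frac{1}{12 + 2 \left(-1\right)^{2}} \left(30 + 2 \left(-1\right)^{2}\right)} = \frac{1}{\frac{1}{12 + 2 \cdot 1} \left(30 + 2 \cdot 1\right)} = \frac{1}{\frac{1}{12 + 2} \left(30 + 2\right)} = \frac{1}{\frac{1}{14} \cdot 32} = \frac{1}{\frac{16}{7}} = \frac{7}{16}$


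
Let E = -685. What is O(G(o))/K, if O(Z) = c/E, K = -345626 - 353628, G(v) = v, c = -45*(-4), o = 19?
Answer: 18/47898899 ≈ 3.7579e-7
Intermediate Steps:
c = 180
K = -699254
O(Z) = -36/137 (O(Z) = 180/(-685) = 180*(-1/685) = -36/137)
O(G(o))/K = -36/137/(-699254) = -36/137*(-1/699254) = 18/47898899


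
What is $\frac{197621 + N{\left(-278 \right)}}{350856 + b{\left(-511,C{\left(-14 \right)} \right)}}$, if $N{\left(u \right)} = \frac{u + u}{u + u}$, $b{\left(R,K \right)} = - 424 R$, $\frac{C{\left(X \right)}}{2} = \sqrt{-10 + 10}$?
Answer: $\frac{98811}{283760} \approx 0.34822$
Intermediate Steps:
$C{\left(X \right)} = 0$ ($C{\left(X \right)} = 2 \sqrt{-10 + 10} = 2 \sqrt{0} = 2 \cdot 0 = 0$)
$N{\left(u \right)} = 1$ ($N{\left(u \right)} = \frac{2 u}{2 u} = 2 u \frac{1}{2 u} = 1$)
$\frac{197621 + N{\left(-278 \right)}}{350856 + b{\left(-511,C{\left(-14 \right)} \right)}} = \frac{197621 + 1}{350856 - -216664} = \frac{197622}{350856 + 216664} = \frac{197622}{567520} = 197622 \cdot \frac{1}{567520} = \frac{98811}{283760}$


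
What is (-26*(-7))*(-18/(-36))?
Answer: 91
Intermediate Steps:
(-26*(-7))*(-18/(-36)) = 182*(-18*(-1/36)) = 182*(1/2) = 91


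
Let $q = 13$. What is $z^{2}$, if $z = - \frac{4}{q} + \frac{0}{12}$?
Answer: $\frac{16}{169} \approx 0.094675$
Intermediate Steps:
$z = - \frac{4}{13}$ ($z = - \frac{4}{13} + \frac{0}{12} = \left(-4\right) \frac{1}{13} + 0 \cdot \frac{1}{12} = - \frac{4}{13} + 0 = - \frac{4}{13} \approx -0.30769$)
$z^{2} = \left(- \frac{4}{13}\right)^{2} = \frac{16}{169}$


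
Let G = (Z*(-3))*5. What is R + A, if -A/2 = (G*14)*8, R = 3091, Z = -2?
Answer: -3629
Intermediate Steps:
G = 30 (G = -2*(-3)*5 = 6*5 = 30)
A = -6720 (A = -2*30*14*8 = -840*8 = -2*3360 = -6720)
R + A = 3091 - 6720 = -3629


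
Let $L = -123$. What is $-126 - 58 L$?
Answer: $7008$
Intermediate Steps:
$-126 - 58 L = -126 - -7134 = -126 + 7134 = 7008$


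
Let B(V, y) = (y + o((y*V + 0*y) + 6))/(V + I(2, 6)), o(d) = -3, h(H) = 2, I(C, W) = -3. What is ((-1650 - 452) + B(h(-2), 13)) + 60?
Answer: -2052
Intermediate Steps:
B(V, y) = (-3 + y)/(-3 + V) (B(V, y) = (y - 3)/(V - 3) = (-3 + y)/(-3 + V))
((-1650 - 452) + B(h(-2), 13)) + 60 = ((-1650 - 452) + (-3 + 13)/(-3 + 2)) + 60 = (-2102 + 10/(-1)) + 60 = (-2102 - 1*10) + 60 = (-2102 - 10) + 60 = -2112 + 60 = -2052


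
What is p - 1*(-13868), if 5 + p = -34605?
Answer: -20742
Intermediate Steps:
p = -34610 (p = -5 - 34605 = -34610)
p - 1*(-13868) = -34610 - 1*(-13868) = -34610 + 13868 = -20742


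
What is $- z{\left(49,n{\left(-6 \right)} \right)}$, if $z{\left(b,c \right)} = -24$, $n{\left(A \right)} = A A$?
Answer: $24$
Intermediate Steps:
$n{\left(A \right)} = A^{2}$
$- z{\left(49,n{\left(-6 \right)} \right)} = \left(-1\right) \left(-24\right) = 24$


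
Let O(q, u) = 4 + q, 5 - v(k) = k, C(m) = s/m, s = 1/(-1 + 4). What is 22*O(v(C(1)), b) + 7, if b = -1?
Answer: 593/3 ≈ 197.67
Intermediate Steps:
s = ⅓ (s = 1/3 = ⅓ ≈ 0.33333)
C(m) = 1/(3*m)
v(k) = 5 - k
22*O(v(C(1)), b) + 7 = 22*(4 + (5 - 1/(3*1))) + 7 = 22*(4 + (5 - 1/3)) + 7 = 22*(4 + (5 - 1*⅓)) + 7 = 22*(4 + (5 - ⅓)) + 7 = 22*(4 + 14/3) + 7 = 22*(26/3) + 7 = 572/3 + 7 = 593/3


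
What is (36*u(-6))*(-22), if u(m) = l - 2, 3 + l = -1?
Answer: 4752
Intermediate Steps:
l = -4 (l = -3 - 1 = -4)
u(m) = -6 (u(m) = -4 - 2 = -6)
(36*u(-6))*(-22) = (36*(-6))*(-22) = -216*(-22) = 4752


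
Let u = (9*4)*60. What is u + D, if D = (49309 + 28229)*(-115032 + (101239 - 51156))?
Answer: -5036013402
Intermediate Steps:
D = -5036015562 (D = 77538*(-115032 + 50083) = 77538*(-64949) = -5036015562)
u = 2160 (u = 36*60 = 2160)
u + D = 2160 - 5036015562 = -5036013402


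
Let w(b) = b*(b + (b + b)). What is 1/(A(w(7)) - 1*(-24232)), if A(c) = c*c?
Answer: 1/45841 ≈ 2.1815e-5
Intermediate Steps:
w(b) = 3*b**2 (w(b) = b*(b + 2*b) = b*(3*b) = 3*b**2)
A(c) = c**2
1/(A(w(7)) - 1*(-24232)) = 1/((3*7**2)**2 - 1*(-24232)) = 1/((3*49)**2 + 24232) = 1/(147**2 + 24232) = 1/(21609 + 24232) = 1/45841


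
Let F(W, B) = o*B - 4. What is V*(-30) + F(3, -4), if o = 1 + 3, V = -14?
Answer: 400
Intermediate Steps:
o = 4
F(W, B) = -4 + 4*B (F(W, B) = 4*B - 4 = -4 + 4*B)
V*(-30) + F(3, -4) = -14*(-30) + (-4 + 4*(-4)) = 420 + (-4 - 16) = 420 - 20 = 400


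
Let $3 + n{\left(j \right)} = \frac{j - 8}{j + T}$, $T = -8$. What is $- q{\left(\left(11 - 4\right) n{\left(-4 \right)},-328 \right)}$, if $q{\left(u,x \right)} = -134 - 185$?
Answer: $319$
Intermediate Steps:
$n{\left(j \right)} = -2$ ($n{\left(j \right)} = -3 + \frac{j - 8}{j - 8} = -3 + \frac{-8 + j}{-8 + j} = -3 + 1 = -2$)
$q{\left(u,x \right)} = -319$ ($q{\left(u,x \right)} = -134 - 185 = -319$)
$- q{\left(\left(11 - 4\right) n{\left(-4 \right)},-328 \right)} = \left(-1\right) \left(-319\right) = 319$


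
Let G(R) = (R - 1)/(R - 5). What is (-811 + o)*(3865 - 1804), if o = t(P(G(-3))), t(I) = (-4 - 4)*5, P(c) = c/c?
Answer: -1753911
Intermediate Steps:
G(R) = (-1 + R)/(-5 + R)
P(c) = 1
t(I) = -40 (t(I) = -8*5 = -40)
o = -40
(-811 + o)*(3865 - 1804) = (-811 - 40)*(3865 - 1804) = -851*2061 = -1753911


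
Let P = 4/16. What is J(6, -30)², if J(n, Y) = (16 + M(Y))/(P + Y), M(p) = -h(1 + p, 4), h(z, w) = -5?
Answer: 144/289 ≈ 0.49827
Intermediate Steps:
P = ¼ (P = 4*(1/16) = ¼ ≈ 0.25000)
M(p) = 5 (M(p) = -1*(-5) = 5)
J(n, Y) = 21/(¼ + Y) (J(n, Y) = (16 + 5)/(¼ + Y) = 21/(¼ + Y))
J(6, -30)² = (84/(1 + 4*(-30)))² = (84/(1 - 120))² = (84/(-119))² = (84*(-1/119))² = (-12/17)² = 144/289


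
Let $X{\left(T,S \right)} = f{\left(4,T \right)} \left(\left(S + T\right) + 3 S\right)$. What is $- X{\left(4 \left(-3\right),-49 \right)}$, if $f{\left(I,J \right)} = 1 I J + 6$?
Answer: $-8736$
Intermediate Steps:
$f{\left(I,J \right)} = 6 + I J$ ($f{\left(I,J \right)} = I J + 6 = 6 + I J$)
$X{\left(T,S \right)} = \left(6 + 4 T\right) \left(T + 4 S\right)$ ($X{\left(T,S \right)} = \left(6 + 4 T\right) \left(\left(S + T\right) + 3 S\right) = \left(6 + 4 T\right) \left(T + 4 S\right)$)
$- X{\left(4 \left(-3\right),-49 \right)} = - 2 \left(3 + 2 \cdot 4 \left(-3\right)\right) \left(4 \left(-3\right) + 4 \left(-49\right)\right) = - 2 \left(3 + 2 \left(-12\right)\right) \left(-12 - 196\right) = - 2 \left(3 - 24\right) \left(-208\right) = - 2 \left(-21\right) \left(-208\right) = \left(-1\right) 8736 = -8736$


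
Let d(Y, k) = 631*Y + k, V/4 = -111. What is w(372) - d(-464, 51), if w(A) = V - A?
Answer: 291917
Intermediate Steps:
V = -444 (V = 4*(-111) = -444)
w(A) = -444 - A
d(Y, k) = k + 631*Y
w(372) - d(-464, 51) = (-444 - 1*372) - (51 + 631*(-464)) = (-444 - 372) - (51 - 292784) = -816 - 1*(-292733) = -816 + 292733 = 291917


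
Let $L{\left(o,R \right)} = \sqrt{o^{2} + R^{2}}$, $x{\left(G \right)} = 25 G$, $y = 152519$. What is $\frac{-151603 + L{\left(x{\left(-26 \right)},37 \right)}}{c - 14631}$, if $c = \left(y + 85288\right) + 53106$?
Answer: $- \frac{151603}{276282} + \frac{\sqrt{423869}}{276282} \approx -0.54637$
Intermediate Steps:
$L{\left(o,R \right)} = \sqrt{R^{2} + o^{2}}$
$c = 290913$ ($c = \left(152519 + 85288\right) + 53106 = 237807 + 53106 = 290913$)
$\frac{-151603 + L{\left(x{\left(-26 \right)},37 \right)}}{c - 14631} = \frac{-151603 + \sqrt{37^{2} + \left(25 \left(-26\right)\right)^{2}}}{290913 - 14631} = \frac{-151603 + \sqrt{1369 + \left(-650\right)^{2}}}{276282} = \left(-151603 + \sqrt{1369 + 422500}\right) \frac{1}{276282} = \left(-151603 + \sqrt{423869}\right) \frac{1}{276282} = - \frac{151603}{276282} + \frac{\sqrt{423869}}{276282}$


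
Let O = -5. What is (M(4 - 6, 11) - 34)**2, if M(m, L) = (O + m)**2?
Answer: 225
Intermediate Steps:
M(m, L) = (-5 + m)**2
(M(4 - 6, 11) - 34)**2 = ((-5 + (4 - 6))**2 - 34)**2 = ((-5 - 2)**2 - 34)**2 = ((-7)**2 - 34)**2 = (49 - 34)**2 = 15**2 = 225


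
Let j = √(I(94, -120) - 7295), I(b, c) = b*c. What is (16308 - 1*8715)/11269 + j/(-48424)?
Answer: 7593/11269 - 5*I*√743/48424 ≈ 0.6738 - 0.0028145*I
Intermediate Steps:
j = 5*I*√743 (j = √(94*(-120) - 7295) = √(-11280 - 7295) = √(-18575) = 5*I*√743 ≈ 136.29*I)
(16308 - 1*8715)/11269 + j/(-48424) = (16308 - 1*8715)/11269 + (5*I*√743)/(-48424) = (16308 - 8715)*(1/11269) + (5*I*√743)*(-1/48424) = 7593*(1/11269) - 5*I*√743/48424 = 7593/11269 - 5*I*√743/48424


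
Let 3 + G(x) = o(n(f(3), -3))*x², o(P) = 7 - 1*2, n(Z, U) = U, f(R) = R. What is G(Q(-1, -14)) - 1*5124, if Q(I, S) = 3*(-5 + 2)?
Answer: -4722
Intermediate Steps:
o(P) = 5 (o(P) = 7 - 2 = 5)
Q(I, S) = -9 (Q(I, S) = 3*(-3) = -9)
G(x) = -3 + 5*x²
G(Q(-1, -14)) - 1*5124 = (-3 + 5*(-9)²) - 1*5124 = (-3 + 5*81) - 5124 = (-3 + 405) - 5124 = 402 - 5124 = -4722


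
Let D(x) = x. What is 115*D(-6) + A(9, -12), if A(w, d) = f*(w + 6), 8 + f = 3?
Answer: -765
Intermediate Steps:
f = -5 (f = -8 + 3 = -5)
A(w, d) = -30 - 5*w (A(w, d) = -5*(w + 6) = -5*(6 + w) = -30 - 5*w)
115*D(-6) + A(9, -12) = 115*(-6) + (-30 - 5*9) = -690 + (-30 - 45) = -690 - 75 = -765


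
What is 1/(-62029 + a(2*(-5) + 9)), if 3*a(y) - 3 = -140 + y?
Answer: -1/62075 ≈ -1.6110e-5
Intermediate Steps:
a(y) = -137/3 + y/3 (a(y) = 1 + (-140 + y)/3 = 1 + (-140/3 + y/3) = -137/3 + y/3)
1/(-62029 + a(2*(-5) + 9)) = 1/(-62029 + (-137/3 + (2*(-5) + 9)/3)) = 1/(-62029 + (-137/3 + (-10 + 9)/3)) = 1/(-62029 + (-137/3 + (⅓)*(-1))) = 1/(-62029 + (-137/3 - ⅓)) = 1/(-62029 - 46) = 1/(-62075) = -1/62075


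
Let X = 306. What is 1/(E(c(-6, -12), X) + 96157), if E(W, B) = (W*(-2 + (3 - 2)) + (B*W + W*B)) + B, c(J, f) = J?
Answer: 1/92797 ≈ 1.0776e-5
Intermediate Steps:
E(W, B) = B - W + 2*B*W (E(W, B) = (W*(-2 + 1) + (B*W + B*W)) + B = (W*(-1) + 2*B*W) + B = (-W + 2*B*W) + B = B - W + 2*B*W)
1/(E(c(-6, -12), X) + 96157) = 1/((306 - 1*(-6) + 2*306*(-6)) + 96157) = 1/((306 + 6 - 3672) + 96157) = 1/(-3360 + 96157) = 1/92797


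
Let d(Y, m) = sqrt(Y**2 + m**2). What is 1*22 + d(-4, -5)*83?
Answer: 22 + 83*sqrt(41) ≈ 553.46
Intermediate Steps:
1*22 + d(-4, -5)*83 = 1*22 + sqrt((-4)**2 + (-5)**2)*83 = 22 + sqrt(16 + 25)*83 = 22 + sqrt(41)*83 = 22 + 83*sqrt(41)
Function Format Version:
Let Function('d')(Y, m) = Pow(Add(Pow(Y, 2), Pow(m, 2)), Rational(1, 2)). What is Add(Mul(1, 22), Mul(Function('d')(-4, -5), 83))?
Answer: Add(22, Mul(83, Pow(41, Rational(1, 2)))) ≈ 553.46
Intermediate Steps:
Add(Mul(1, 22), Mul(Function('d')(-4, -5), 83)) = Add(Mul(1, 22), Mul(Pow(Add(Pow(-4, 2), Pow(-5, 2)), Rational(1, 2)), 83)) = Add(22, Mul(Pow(Add(16, 25), Rational(1, 2)), 83)) = Add(22, Mul(Pow(41, Rational(1, 2)), 83)) = Add(22, Mul(83, Pow(41, Rational(1, 2))))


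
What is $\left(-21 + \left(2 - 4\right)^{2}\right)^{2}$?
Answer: $289$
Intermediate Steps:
$\left(-21 + \left(2 - 4\right)^{2}\right)^{2} = \left(-21 + \left(-2\right)^{2}\right)^{2} = \left(-21 + 4\right)^{2} = \left(-17\right)^{2} = 289$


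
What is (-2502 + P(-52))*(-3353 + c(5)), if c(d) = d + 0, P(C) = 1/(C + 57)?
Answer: 41880132/5 ≈ 8.3760e+6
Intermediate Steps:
P(C) = 1/(57 + C)
c(d) = d
(-2502 + P(-52))*(-3353 + c(5)) = (-2502 + 1/(57 - 52))*(-3353 + 5) = (-2502 + 1/5)*(-3348) = (-2502 + ⅕)*(-3348) = -12509/5*(-3348) = 41880132/5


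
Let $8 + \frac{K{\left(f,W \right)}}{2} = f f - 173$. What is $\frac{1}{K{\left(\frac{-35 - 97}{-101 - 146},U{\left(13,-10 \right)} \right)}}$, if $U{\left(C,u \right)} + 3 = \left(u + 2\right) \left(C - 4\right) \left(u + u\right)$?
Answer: $- \frac{61009}{22050410} \approx -0.0027668$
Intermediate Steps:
$U{\left(C,u \right)} = -3 + 2 u \left(-4 + C\right) \left(2 + u\right)$ ($U{\left(C,u \right)} = -3 + \left(u + 2\right) \left(C - 4\right) \left(u + u\right) = -3 + \left(2 + u\right) \left(-4 + C\right) 2 u = -3 + \left(2 + u\right) 2 u \left(-4 + C\right) = -3 + 2 u \left(-4 + C\right) \left(2 + u\right)$)
$K{\left(f,W \right)} = -362 + 2 f^{2}$ ($K{\left(f,W \right)} = -16 + 2 \left(f f - 173\right) = -16 + 2 \left(f^{2} - 173\right) = -16 + 2 \left(-173 + f^{2}\right) = -16 + \left(-346 + 2 f^{2}\right) = -362 + 2 f^{2}$)
$\frac{1}{K{\left(\frac{-35 - 97}{-101 - 146},U{\left(13,-10 \right)} \right)}} = \frac{1}{-362 + 2 \left(\frac{-35 - 97}{-101 - 146}\right)^{2}} = \frac{1}{-362 + 2 \left(- \frac{132}{-247}\right)^{2}} = \frac{1}{-362 + 2 \left(\left(-132\right) \left(- \frac{1}{247}\right)\right)^{2}} = \frac{1}{-362 + 2 \left(\frac{132}{247}\right)^{2}} = \frac{1}{-362 + 2 \cdot \frac{17424}{61009}} = \frac{1}{-362 + \frac{34848}{61009}} = \frac{1}{- \frac{22050410}{61009}} = - \frac{61009}{22050410}$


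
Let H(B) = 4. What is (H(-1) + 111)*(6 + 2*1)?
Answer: 920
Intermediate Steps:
(H(-1) + 111)*(6 + 2*1) = (4 + 111)*(6 + 2*1) = 115*(6 + 2) = 115*8 = 920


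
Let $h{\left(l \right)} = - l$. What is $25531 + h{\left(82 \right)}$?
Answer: $25449$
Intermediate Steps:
$25531 + h{\left(82 \right)} = 25531 - 82 = 25449$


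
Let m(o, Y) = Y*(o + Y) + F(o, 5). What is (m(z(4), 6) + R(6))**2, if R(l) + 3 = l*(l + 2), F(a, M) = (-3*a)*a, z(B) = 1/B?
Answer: 1734489/256 ≈ 6775.3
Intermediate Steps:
F(a, M) = -3*a**2
m(o, Y) = -3*o**2 + Y*(Y + o) (m(o, Y) = Y*(o + Y) - 3*o**2 = Y*(Y + o) - 3*o**2 = -3*o**2 + Y*(Y + o))
R(l) = -3 + l*(2 + l) (R(l) = -3 + l*(l + 2) = -3 + l*(2 + l))
(m(z(4), 6) + R(6))**2 = ((6**2 - 3*(1/4)**2 + 6/4) + (-3 + 6**2 + 2*6))**2 = ((36 - 3*(1/4)**2 + 6*(1/4)) + (-3 + 36 + 12))**2 = ((36 - 3*1/16 + 3/2) + 45)**2 = ((36 - 3/16 + 3/2) + 45)**2 = (597/16 + 45)**2 = (1317/16)**2 = 1734489/256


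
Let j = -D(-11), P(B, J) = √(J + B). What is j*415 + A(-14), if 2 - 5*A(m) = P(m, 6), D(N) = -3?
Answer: 6227/5 - 2*I*√2/5 ≈ 1245.4 - 0.56569*I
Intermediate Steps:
P(B, J) = √(B + J)
A(m) = ⅖ - √(6 + m)/5 (A(m) = ⅖ - √(m + 6)/5 = ⅖ - √(6 + m)/5)
j = 3 (j = -1*(-3) = 3)
j*415 + A(-14) = 3*415 + (⅖ - √(6 - 14)/5) = 1245 + (⅖ - 2*I*√2/5) = 6227/5 - 2*I*√2/5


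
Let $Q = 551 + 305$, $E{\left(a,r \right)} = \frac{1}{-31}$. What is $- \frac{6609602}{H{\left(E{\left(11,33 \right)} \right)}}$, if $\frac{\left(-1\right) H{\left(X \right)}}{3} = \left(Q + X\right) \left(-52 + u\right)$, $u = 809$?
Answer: $\frac{204897662}{60260985} \approx 3.4002$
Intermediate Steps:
$E{\left(a,r \right)} = - \frac{1}{31}$
$Q = 856$
$H{\left(X \right)} = -1943976 - 2271 X$ ($H{\left(X \right)} = - 3 \left(856 + X\right) \left(-52 + 809\right) = - 3 \left(856 + X\right) 757 = - 3 \left(647992 + 757 X\right) = -1943976 - 2271 X$)
$- \frac{6609602}{H{\left(E{\left(11,33 \right)} \right)}} = - \frac{6609602}{-1943976 - - \frac{2271}{31}} = - \frac{6609602}{-1943976 + \frac{2271}{31}} = - \frac{6609602}{- \frac{60260985}{31}} = \left(-6609602\right) \left(- \frac{31}{60260985}\right) = \frac{204897662}{60260985}$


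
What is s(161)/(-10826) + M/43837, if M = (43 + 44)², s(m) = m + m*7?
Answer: 12739969/237289681 ≈ 0.053690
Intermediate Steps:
s(m) = 8*m (s(m) = m + 7*m = 8*m)
M = 7569 (M = 87² = 7569)
s(161)/(-10826) + M/43837 = (8*161)/(-10826) + 7569/43837 = 1288*(-1/10826) + 7569*(1/43837) = -644/5413 + 7569/43837 = 12739969/237289681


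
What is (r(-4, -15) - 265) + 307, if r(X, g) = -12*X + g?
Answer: 75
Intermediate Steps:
r(X, g) = g - 12*X
(r(-4, -15) - 265) + 307 = ((-15 - 12*(-4)) - 265) + 307 = ((-15 + 48) - 265) + 307 = (33 - 265) + 307 = -232 + 307 = 75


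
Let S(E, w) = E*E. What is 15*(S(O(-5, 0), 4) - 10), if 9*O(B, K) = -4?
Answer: -3970/27 ≈ -147.04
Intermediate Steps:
O(B, K) = -4/9 (O(B, K) = (1/9)*(-4) = -4/9)
S(E, w) = E**2
15*(S(O(-5, 0), 4) - 10) = 15*((-4/9)**2 - 10) = 15*(16/81 - 10) = 15*(-794/81) = -3970/27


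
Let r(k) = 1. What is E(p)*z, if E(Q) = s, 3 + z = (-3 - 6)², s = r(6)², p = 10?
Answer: 78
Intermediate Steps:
s = 1 (s = 1² = 1)
z = 78 (z = -3 + (-3 - 6)² = -3 + (-9)² = -3 + 81 = 78)
E(Q) = 1
E(p)*z = 1*78 = 78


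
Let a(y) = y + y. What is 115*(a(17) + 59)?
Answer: 10695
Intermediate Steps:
a(y) = 2*y
115*(a(17) + 59) = 115*(2*17 + 59) = 115*(34 + 59) = 115*93 = 10695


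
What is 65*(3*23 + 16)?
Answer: 5525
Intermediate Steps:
65*(3*23 + 16) = 65*(69 + 16) = 65*85 = 5525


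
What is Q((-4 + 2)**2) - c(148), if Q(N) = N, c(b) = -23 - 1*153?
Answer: 180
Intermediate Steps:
c(b) = -176 (c(b) = -23 - 153 = -176)
Q((-4 + 2)**2) - c(148) = (-4 + 2)**2 - 1*(-176) = (-2)**2 + 176 = 4 + 176 = 180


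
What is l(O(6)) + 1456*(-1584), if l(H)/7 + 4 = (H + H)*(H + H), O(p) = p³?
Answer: -999964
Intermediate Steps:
l(H) = -28 + 28*H² (l(H) = -28 + 7*((H + H)*(H + H)) = -28 + 7*((2*H)*(2*H)) = -28 + 7*(4*H²) = -28 + 28*H²)
l(O(6)) + 1456*(-1584) = (-28 + 28*(6³)²) + 1456*(-1584) = (-28 + 28*216²) - 2306304 = (-28 + 28*46656) - 2306304 = (-28 + 1306368) - 2306304 = 1306340 - 2306304 = -999964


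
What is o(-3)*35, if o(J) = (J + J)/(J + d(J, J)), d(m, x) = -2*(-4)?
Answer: -42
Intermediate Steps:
d(m, x) = 8
o(J) = 2*J/(8 + J) (o(J) = (J + J)/(J + 8) = (2*J)/(8 + J) = 2*J/(8 + J))
o(-3)*35 = (2*(-3)/(8 - 3))*35 = (2*(-3)/5)*35 = (2*(-3)*(⅕))*35 = -6/5*35 = -42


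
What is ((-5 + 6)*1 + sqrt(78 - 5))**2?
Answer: (1 + sqrt(73))**2 ≈ 91.088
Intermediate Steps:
((-5 + 6)*1 + sqrt(78 - 5))**2 = (1*1 + sqrt(73))**2 = (1 + sqrt(73))**2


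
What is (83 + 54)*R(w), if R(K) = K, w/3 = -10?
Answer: -4110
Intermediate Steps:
w = -30 (w = 3*(-10) = -30)
(83 + 54)*R(w) = (83 + 54)*(-30) = 137*(-30) = -4110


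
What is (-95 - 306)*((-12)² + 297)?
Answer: -176841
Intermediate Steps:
(-95 - 306)*((-12)² + 297) = -401*(144 + 297) = -401*441 = -176841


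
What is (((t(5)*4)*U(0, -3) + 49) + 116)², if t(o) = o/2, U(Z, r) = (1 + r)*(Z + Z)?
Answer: 27225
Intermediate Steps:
U(Z, r) = 2*Z*(1 + r) (U(Z, r) = (1 + r)*(2*Z) = 2*Z*(1 + r))
t(o) = o/2 (t(o) = o*(½) = o/2)
(((t(5)*4)*U(0, -3) + 49) + 116)² = (((((½)*5)*4)*(2*0*(1 - 3)) + 49) + 116)² = ((((5/2)*4)*(2*0*(-2)) + 49) + 116)² = ((10*0 + 49) + 116)² = ((0 + 49) + 116)² = (49 + 116)² = 165² = 27225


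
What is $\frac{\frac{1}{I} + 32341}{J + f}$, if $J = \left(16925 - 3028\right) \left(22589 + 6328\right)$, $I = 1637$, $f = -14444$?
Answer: $\frac{52942218}{657820436885} \approx 8.0481 \cdot 10^{-5}$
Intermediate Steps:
$J = 401859549$ ($J = 13897 \cdot 28917 = 401859549$)
$\frac{\frac{1}{I} + 32341}{J + f} = \frac{\frac{1}{1637} + 32341}{401859549 - 14444} = \frac{\frac{1}{1637} + 32341}{401845105} = \frac{52942218}{1637} \cdot \frac{1}{401845105} = \frac{52942218}{657820436885}$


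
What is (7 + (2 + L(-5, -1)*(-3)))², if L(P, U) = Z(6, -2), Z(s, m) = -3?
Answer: 324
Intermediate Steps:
L(P, U) = -3
(7 + (2 + L(-5, -1)*(-3)))² = (7 + (2 - 3*(-3)))² = (7 + (2 + 9))² = (7 + 11)² = 18² = 324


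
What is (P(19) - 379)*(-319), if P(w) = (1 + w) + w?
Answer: 108460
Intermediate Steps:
P(w) = 1 + 2*w
(P(19) - 379)*(-319) = ((1 + 2*19) - 379)*(-319) = ((1 + 38) - 379)*(-319) = (39 - 379)*(-319) = -340*(-319) = 108460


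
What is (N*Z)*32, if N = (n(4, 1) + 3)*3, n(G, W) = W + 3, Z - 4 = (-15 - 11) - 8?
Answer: -20160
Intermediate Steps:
Z = -30 (Z = 4 + ((-15 - 11) - 8) = 4 + (-26 - 8) = 4 - 34 = -30)
n(G, W) = 3 + W
N = 21 (N = ((3 + 1) + 3)*3 = (4 + 3)*3 = 7*3 = 21)
(N*Z)*32 = (21*(-30))*32 = -630*32 = -20160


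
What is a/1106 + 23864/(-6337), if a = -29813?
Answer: -30759795/1001246 ≈ -30.722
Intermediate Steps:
a/1106 + 23864/(-6337) = -29813/1106 + 23864/(-6337) = -29813*1/1106 + 23864*(-1/6337) = -4259/158 - 23864/6337 = -30759795/1001246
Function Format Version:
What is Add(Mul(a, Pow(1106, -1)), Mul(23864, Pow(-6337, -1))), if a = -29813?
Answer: Rational(-30759795, 1001246) ≈ -30.722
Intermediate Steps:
Add(Mul(a, Pow(1106, -1)), Mul(23864, Pow(-6337, -1))) = Add(Mul(-29813, Pow(1106, -1)), Mul(23864, Pow(-6337, -1))) = Add(Mul(-29813, Rational(1, 1106)), Mul(23864, Rational(-1, 6337))) = Add(Rational(-4259, 158), Rational(-23864, 6337)) = Rational(-30759795, 1001246)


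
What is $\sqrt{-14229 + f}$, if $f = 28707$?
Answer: $\sqrt{14478} \approx 120.32$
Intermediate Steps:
$\sqrt{-14229 + f} = \sqrt{-14229 + 28707} = \sqrt{14478}$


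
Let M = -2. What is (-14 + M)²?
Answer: 256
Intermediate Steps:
(-14 + M)² = (-14 - 2)² = (-16)² = 256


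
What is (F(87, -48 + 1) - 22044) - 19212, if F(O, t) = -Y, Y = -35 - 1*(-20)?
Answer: -41241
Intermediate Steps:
Y = -15 (Y = -35 + 20 = -15)
F(O, t) = 15 (F(O, t) = -1*(-15) = 15)
(F(87, -48 + 1) - 22044) - 19212 = (15 - 22044) - 19212 = -22029 - 19212 = -41241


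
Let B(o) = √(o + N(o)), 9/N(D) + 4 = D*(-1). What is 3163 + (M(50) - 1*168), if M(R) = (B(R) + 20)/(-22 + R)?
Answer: 20970/7 + √1794/168 ≈ 2996.0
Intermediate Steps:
N(D) = 9/(-4 - D) (N(D) = 9/(-4 + D*(-1)) = 9/(-4 - D))
B(o) = √(o - 9/(4 + o))
M(R) = (20 + √((-9 + R*(4 + R))/(4 + R)))/(-22 + R) (M(R) = (√((-9 + R*(4 + R))/(4 + R)) + 20)/(-22 + R) = (20 + √((-9 + R*(4 + R))/(4 + R)))/(-22 + R))
3163 + (M(50) - 1*168) = 3163 + ((20 + √((-9 + 50*(4 + 50))/(4 + 50)))/(-22 + 50) - 1*168) = 3163 + ((20 + √((-9 + 50*54)/54))/28 - 168) = 3163 + ((20 + √((-9 + 2700)/54))/28 - 168) = 3163 + ((20 + √((1/54)*2691))/28 - 168) = 3163 + ((20 + √(299/6))/28 - 168) = 3163 + ((20 + √1794/6)/28 - 168) = 3163 + ((5/7 + √1794/168) - 168) = 3163 + (-1171/7 + √1794/168) = 20970/7 + √1794/168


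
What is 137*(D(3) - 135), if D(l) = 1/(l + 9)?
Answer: -221803/12 ≈ -18484.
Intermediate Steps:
D(l) = 1/(9 + l)
137*(D(3) - 135) = 137*(1/(9 + 3) - 135) = 137*(1/12 - 135) = 137*(-1619/12) = -221803/12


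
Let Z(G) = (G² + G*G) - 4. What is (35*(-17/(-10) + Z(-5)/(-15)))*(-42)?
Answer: 2009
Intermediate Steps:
Z(G) = -4 + 2*G² (Z(G) = (G² + G²) - 4 = 2*G² - 4 = -4 + 2*G²)
(35*(-17/(-10) + Z(-5)/(-15)))*(-42) = (35*(-17/(-10) + (-4 + 2*(-5)²)/(-15)))*(-42) = (35*(-17*(-⅒) + (-4 + 2*25)*(-1/15)))*(-42) = (35*(17/10 + (-4 + 50)*(-1/15)))*(-42) = (35*(17/10 + 46*(-1/15)))*(-42) = (35*(17/10 - 46/15))*(-42) = (35*(-41/30))*(-42) = -287/6*(-42) = 2009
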